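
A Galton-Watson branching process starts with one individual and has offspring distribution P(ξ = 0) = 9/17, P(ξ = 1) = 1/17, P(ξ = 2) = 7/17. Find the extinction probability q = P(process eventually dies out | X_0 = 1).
q = 1

Mean offspring μ = 0·9/17 + 1·1/17 + 2·7/17 = 15/17 ≤ 1. For μ ≤ 1 with offspring not concentrated at 1, the Galton-Watson process goes extinct almost surely, so q = 1.
(Algebraic check: The pgf is f(s) = 9/17 + 1/17·s + 7/17·s². The extinction probability q is the smallest fixed point of f in [0, 1]. Setting s = f(s):
  7/17·s² + (1/17 − 1)·s + 9/17 = 0
  7/17·s² − (9/17 + 7/17)·s + 9/17 = 0
which factors as (s − 1)·(7/17·s − 9/17) = 0, giving roots s = 1 and s = (9/17)/(7/17) = 9/7. Since 9/7 ≥ 1, the smallest root in [0, 1] is s = 1.)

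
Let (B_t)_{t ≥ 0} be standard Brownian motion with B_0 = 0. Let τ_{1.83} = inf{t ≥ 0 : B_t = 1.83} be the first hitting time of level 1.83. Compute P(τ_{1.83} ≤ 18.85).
P(τ_{1.83} ≤ 18.85) = 2(1 − Φ(1.83/√18.85)) = 2(1 − Φ(0.4215)) ≈ 0.6734

By the reflection principle for standard BM, P(τ_b ≤ t) = 2 · P(B_t ≥ b). Since B_t ~ N(0, t), P(B_t ≥ 1.83) = 1 − Φ(1.83/√t) = 1 − Φ(1.83/√18.85) = 1 − Φ(0.4215) ≈ 0.33670. Doubling: P(τ_{1.83} ≤ 18.85) ≈ 2 · 0.33670 = 0.67340 ≈ 0.6734.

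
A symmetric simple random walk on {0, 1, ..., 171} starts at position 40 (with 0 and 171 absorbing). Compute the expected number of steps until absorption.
E[τ | X_0 = 40] = 5240

Let v_k = E[τ | X_0 = k]. Boundary: v_0 = v_171 = 0. Recurrence: v_k = 1 + (v_{k-1} + v_{k+1})/2 for 1 ≤ k ≤ 170. The particular solution to v_k − (v_{k-1} + v_{k+1})/2 = 1 is v_k = −k^2. Adding homogeneous solution A + B k and matching boundaries gives v_k = k (171 − k). Substituting k = 40: v_40 = 40 · 131 = 5240.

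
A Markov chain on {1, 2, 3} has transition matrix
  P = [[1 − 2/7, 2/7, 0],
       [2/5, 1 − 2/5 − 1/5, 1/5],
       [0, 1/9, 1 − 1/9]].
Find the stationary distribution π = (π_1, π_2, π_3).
π = (1/3, 5/21, 3/7)

This is a birth-death chain on three states, which satisfies detailed balance: π_1 · P_{12} = π_2 · P_{21} and π_2 · P_{23} = π_3 · P_{32}.
From π_1 · 2/7 = π_2 · 2/5: π_2/π_1 = (2/7)/(2/5) = 5/7.
From π_2 · 1/5 = π_3 · 1/9: π_3/π_2 = (1/5)/(1/9) = 9/5.
Take π_1 proportional to 1; then unnormalized π = (1, 5/7, 9/7). Normalize by dividing by the sum 3:
  π = (1/3, 5/21, 3/7).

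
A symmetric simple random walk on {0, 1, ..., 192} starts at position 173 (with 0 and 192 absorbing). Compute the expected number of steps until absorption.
E[τ | X_0 = 173] = 3287

Let v_k = E[τ | X_0 = k]. Boundary: v_0 = v_192 = 0. Recurrence: v_k = 1 + (v_{k-1} + v_{k+1})/2 for 1 ≤ k ≤ 191. The particular solution to v_k − (v_{k-1} + v_{k+1})/2 = 1 is v_k = −k^2. Adding homogeneous solution A + B k and matching boundaries gives v_k = k (192 − k). Substituting k = 173: v_173 = 173 · 19 = 3287.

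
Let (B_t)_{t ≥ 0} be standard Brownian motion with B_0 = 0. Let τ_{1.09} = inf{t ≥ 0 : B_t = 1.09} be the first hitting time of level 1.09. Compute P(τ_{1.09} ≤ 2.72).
P(τ_{1.09} ≤ 2.72) = 2(1 − Φ(1.09/√2.72)) = 2(1 − Φ(0.6609)) ≈ 0.5087

By the reflection principle for standard BM, P(τ_b ≤ t) = 2 · P(B_t ≥ b). Since B_t ~ N(0, t), P(B_t ≥ 1.09) = 1 − Φ(1.09/√t) = 1 − Φ(1.09/√2.72) = 1 − Φ(0.6609) ≈ 0.25434. Doubling: P(τ_{1.09} ≤ 2.72) ≈ 2 · 0.25434 = 0.50868 ≈ 0.5087.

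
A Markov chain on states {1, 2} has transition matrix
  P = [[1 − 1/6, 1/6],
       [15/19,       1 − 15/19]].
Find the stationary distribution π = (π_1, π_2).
π_1 = 90/109, π_2 = 19/109

Solve πP = π with π_1 + π_2 = 1. From πP = π: π_1 · (1 − 1/6) + π_2 · 15/19 = π_1 ⇒ π_2 · 15/19 = π_1 · 1/6 ⇒ π_2/π_1 = (1/6)/(15/19) = 19/90. Together with π_1 + π_2 = 1:
  π_1 = (15/19)/(1/6 + 15/19) = (15/19)/(109/114) = 90/109,
  π_2 = (1/6)/(1/6 + 15/19) = (1/6)/(109/114) = 19/109.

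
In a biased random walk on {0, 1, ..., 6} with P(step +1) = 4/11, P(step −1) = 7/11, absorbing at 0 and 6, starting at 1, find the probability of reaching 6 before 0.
P(hit 6 before 0) = (1 − (7/4)^1) / (1 − (7/4)^6) = 1024/37851

Let u_k denote P(reach 6 before 0 | start at k). Boundary: u_0 = 0, u_6 = 1. Recurrence: u_k = 4/11·u_{k+1} + 7/11·u_{k-1} for 1 ≤ k ≤ 5. Try u_k = A + B·r^k with r = q/p = (7/11)/(4/11) = 7/4. Substitution satisfies the recurrence; boundary conditions give:
  u_k = (1 − r^k) / (1 − r^N) = (1 − (7/4)^1) / (1 − (7/4)^6) = 1024/37851.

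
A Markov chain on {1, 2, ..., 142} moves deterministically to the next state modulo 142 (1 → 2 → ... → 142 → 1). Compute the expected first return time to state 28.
E[T_28 | X_0 = 28] = 142

The chain cycles deterministically, so starting at state 28 it returns in exactly 142 steps. Equivalently, the stationary distribution is uniform π_j = 1/142 for every state j, so by Kac's formula E[T_28] = 1/π_28 = 142.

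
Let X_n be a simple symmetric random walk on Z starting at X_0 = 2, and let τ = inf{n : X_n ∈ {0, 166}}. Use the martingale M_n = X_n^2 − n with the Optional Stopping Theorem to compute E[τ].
E[τ] = 328

M_n = X_n^2 − n is a martingale (since E[X_{n+1}^2 | F_n] = X_n^2 + 1). By OST (τ has finite mean in a bounded region), E[M_τ] = E[M_0] = X_0^2 − 0 = 2^2 = 4. Also E[M_τ] = E[X_τ^2] − E[τ]. The walk exits at 0 or 166, with P(hit 166 first) = 2/166, so E[X_τ^2] = 166^2 · 2/166 + 0 = 332. Thus E[τ] = E[X_τ^2] − E[M_τ] = 332 − 4 = 328 = 2(166 − 2) = 328.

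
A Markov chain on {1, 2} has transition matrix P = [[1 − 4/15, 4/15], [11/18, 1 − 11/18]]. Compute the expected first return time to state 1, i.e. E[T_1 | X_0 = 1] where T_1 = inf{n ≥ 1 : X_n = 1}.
E[T_1 | X_0 = 1] = 1/π_1 = 79/55

For an irreducible recurrent Markov chain with stationary distribution π, E[T_i | X_0 = i] = 1/π_i (Kac's formula). Here π_1 = (11/18)/(4/15 + 11/18) = (11/18)/(79/90) = 55/79, so E[T_1 | X_0 = 1] = 1/π_1 = (4/15 + 11/18)/(11/18) = (79/90)/(11/18) = 79/55.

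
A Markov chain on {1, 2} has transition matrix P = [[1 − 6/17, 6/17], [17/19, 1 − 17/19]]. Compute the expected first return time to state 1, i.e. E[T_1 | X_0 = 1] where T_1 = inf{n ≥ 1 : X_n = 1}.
E[T_1 | X_0 = 1] = 1/π_1 = 403/289

For an irreducible recurrent Markov chain with stationary distribution π, E[T_i | X_0 = i] = 1/π_i (Kac's formula). Here π_1 = (17/19)/(6/17 + 17/19) = (17/19)/(403/323) = 289/403, so E[T_1 | X_0 = 1] = 1/π_1 = (6/17 + 17/19)/(17/19) = (403/323)/(17/19) = 403/289.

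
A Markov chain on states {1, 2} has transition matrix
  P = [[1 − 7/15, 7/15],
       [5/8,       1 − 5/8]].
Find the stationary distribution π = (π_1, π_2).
π_1 = 75/131, π_2 = 56/131

Solve πP = π with π_1 + π_2 = 1. From πP = π: π_1 · (1 − 7/15) + π_2 · 5/8 = π_1 ⇒ π_2 · 5/8 = π_1 · 7/15 ⇒ π_2/π_1 = (7/15)/(5/8) = 56/75. Together with π_1 + π_2 = 1:
  π_1 = (5/8)/(7/15 + 5/8) = (5/8)/(131/120) = 75/131,
  π_2 = (7/15)/(7/15 + 5/8) = (7/15)/(131/120) = 56/131.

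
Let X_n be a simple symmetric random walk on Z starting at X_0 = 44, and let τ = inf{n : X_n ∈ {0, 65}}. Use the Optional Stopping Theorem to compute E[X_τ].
E[X_τ] = 44

X_n is a martingale and τ is a bounded-mean stopping time (indeed τ is finite a.s. with bounded expectation since the walk is in a bounded region). By the OST, E[X_τ] = E[X_0] = 44. Equivalently: E[X_τ] = 65 · P(hit 65 first) + 0 · P(hit 0 first) = 65 · (44/65) = 44.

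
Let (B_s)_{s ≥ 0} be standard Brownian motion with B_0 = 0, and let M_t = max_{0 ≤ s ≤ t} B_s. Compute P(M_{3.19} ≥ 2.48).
P(M_{3.19} ≥ 2.48) = 2·P(B_{3.19} ≥ 2.48) = 2(1 − Φ(2.48/√3.19)) ≈ 0.1650

By the reflection principle for Brownian motion, P(M_t ≥ a) = 2 · P(B_t ≥ a) for a ≥ 0. Since B_t ~ N(0, t), P(B_t ≥ 2.48) = 1 − Φ(2.48/√t) = 1 − Φ(2.48/√3.19) = 1 − Φ(1.3885). So
  P(M_{3.19} ≥ 2.48) = 2(1 − Φ(1.3885)) ≈ 0.1650.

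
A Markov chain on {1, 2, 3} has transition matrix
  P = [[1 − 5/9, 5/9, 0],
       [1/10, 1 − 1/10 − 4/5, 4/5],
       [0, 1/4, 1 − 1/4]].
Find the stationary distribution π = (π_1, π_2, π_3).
π = (3/73, 50/219, 160/219)

This is a birth-death chain on three states, which satisfies detailed balance: π_1 · P_{12} = π_2 · P_{21} and π_2 · P_{23} = π_3 · P_{32}.
From π_1 · 5/9 = π_2 · 1/10: π_2/π_1 = (5/9)/(1/10) = 50/9.
From π_2 · 4/5 = π_3 · 1/4: π_3/π_2 = (4/5)/(1/4) = 16/5.
Take π_1 proportional to 1; then unnormalized π = (1, 50/9, 160/9). Normalize by dividing by the sum 73/3:
  π = (3/73, 50/219, 160/219).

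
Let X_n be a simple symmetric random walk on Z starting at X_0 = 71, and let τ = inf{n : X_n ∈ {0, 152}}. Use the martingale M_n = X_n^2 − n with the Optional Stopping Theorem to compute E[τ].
E[τ] = 5751

M_n = X_n^2 − n is a martingale (since E[X_{n+1}^2 | F_n] = X_n^2 + 1). By OST (τ has finite mean in a bounded region), E[M_τ] = E[M_0] = X_0^2 − 0 = 71^2 = 5041. Also E[M_τ] = E[X_τ^2] − E[τ]. The walk exits at 0 or 152, with P(hit 152 first) = 71/152, so E[X_τ^2] = 152^2 · 71/152 + 0 = 10792. Thus E[τ] = E[X_τ^2] − E[M_τ] = 10792 − 5041 = 5751 = 71(152 − 71) = 5751.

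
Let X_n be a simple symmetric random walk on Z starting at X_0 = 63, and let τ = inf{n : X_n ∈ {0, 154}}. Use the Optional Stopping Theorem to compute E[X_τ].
E[X_τ] = 63

X_n is a martingale and τ is a bounded-mean stopping time (indeed τ is finite a.s. with bounded expectation since the walk is in a bounded region). By the OST, E[X_τ] = E[X_0] = 63. Equivalently: E[X_τ] = 154 · P(hit 154 first) + 0 · P(hit 0 first) = 154 · (63/154) = 63.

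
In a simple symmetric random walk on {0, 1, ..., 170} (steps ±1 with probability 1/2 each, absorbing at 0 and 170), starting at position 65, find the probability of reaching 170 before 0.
P(hit 170 before 0) = 65/170 = 13/34

Let u_k = P(hit 170 before 0 | start at k). Then u_0 = 0, u_170 = 1, and u_k = u_{k-1}/2 + u_{k+1}/2 for 1 ≤ k ≤ 169. This harmonic recurrence is solved by u_k = k/170, giving u_65 = 65/170 = 13/34.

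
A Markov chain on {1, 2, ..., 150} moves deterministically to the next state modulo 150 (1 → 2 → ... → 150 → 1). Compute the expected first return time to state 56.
E[T_56 | X_0 = 56] = 150

The chain cycles deterministically, so starting at state 56 it returns in exactly 150 steps. Equivalently, the stationary distribution is uniform π_j = 1/150 for every state j, so by Kac's formula E[T_56] = 1/π_56 = 150.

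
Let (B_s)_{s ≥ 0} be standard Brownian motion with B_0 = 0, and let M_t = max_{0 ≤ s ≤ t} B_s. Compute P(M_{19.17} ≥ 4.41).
P(M_{19.17} ≥ 4.41) = 2·P(B_{19.17} ≥ 4.41) = 2(1 − Φ(4.41/√19.17)) ≈ 0.3138

By the reflection principle for Brownian motion, P(M_t ≥ a) = 2 · P(B_t ≥ a) for a ≥ 0. Since B_t ~ N(0, t), P(B_t ≥ 4.41) = 1 − Φ(4.41/√t) = 1 − Φ(4.41/√19.17) = 1 − Φ(1.0072). So
  P(M_{19.17} ≥ 4.41) = 2(1 − Φ(1.0072)) ≈ 0.3138.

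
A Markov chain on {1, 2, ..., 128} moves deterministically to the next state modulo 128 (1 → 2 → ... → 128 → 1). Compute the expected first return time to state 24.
E[T_24 | X_0 = 24] = 128

The chain cycles deterministically, so starting at state 24 it returns in exactly 128 steps. Equivalently, the stationary distribution is uniform π_j = 1/128 for every state j, so by Kac's formula E[T_24] = 1/π_24 = 128.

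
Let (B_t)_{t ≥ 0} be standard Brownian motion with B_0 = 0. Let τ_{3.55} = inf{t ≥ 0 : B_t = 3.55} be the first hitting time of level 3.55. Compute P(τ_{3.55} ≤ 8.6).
P(τ_{3.55} ≤ 8.6) = 2(1 − Φ(3.55/√8.6)) = 2(1 − Φ(1.2105)) ≈ 0.2261

By the reflection principle for standard BM, P(τ_b ≤ t) = 2 · P(B_t ≥ b). Since B_t ~ N(0, t), P(B_t ≥ 3.55) = 1 − Φ(3.55/√t) = 1 − Φ(3.55/√8.6) = 1 − Φ(1.2105) ≈ 0.11304. Doubling: P(τ_{3.55} ≤ 8.6) ≈ 2 · 0.11304 = 0.22608 ≈ 0.2261.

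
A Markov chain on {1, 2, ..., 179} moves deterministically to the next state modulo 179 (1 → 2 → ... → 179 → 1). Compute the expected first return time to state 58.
E[T_58 | X_0 = 58] = 179

The chain cycles deterministically, so starting at state 58 it returns in exactly 179 steps. Equivalently, the stationary distribution is uniform π_j = 1/179 for every state j, so by Kac's formula E[T_58] = 1/π_58 = 179.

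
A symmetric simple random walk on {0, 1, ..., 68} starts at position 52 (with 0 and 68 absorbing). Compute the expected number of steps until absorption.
E[τ | X_0 = 52] = 832

Let v_k = E[τ | X_0 = k]. Boundary: v_0 = v_68 = 0. Recurrence: v_k = 1 + (v_{k-1} + v_{k+1})/2 for 1 ≤ k ≤ 67. The particular solution to v_k − (v_{k-1} + v_{k+1})/2 = 1 is v_k = −k^2. Adding homogeneous solution A + B k and matching boundaries gives v_k = k (68 − k). Substituting k = 52: v_52 = 52 · 16 = 832.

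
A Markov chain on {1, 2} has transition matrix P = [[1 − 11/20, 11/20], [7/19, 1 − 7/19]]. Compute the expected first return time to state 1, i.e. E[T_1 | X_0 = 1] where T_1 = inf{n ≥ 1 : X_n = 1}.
E[T_1 | X_0 = 1] = 1/π_1 = 349/140

For an irreducible recurrent Markov chain with stationary distribution π, E[T_i | X_0 = i] = 1/π_i (Kac's formula). Here π_1 = (7/19)/(11/20 + 7/19) = (7/19)/(349/380) = 140/349, so E[T_1 | X_0 = 1] = 1/π_1 = (11/20 + 7/19)/(7/19) = (349/380)/(7/19) = 349/140.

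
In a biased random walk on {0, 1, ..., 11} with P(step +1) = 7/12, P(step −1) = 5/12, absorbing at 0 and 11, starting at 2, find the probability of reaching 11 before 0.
P(hit 11 before 0) = (1 − (5/7)^2) / (1 − (5/7)^11) = 484243284/964249309

Let u_k denote P(reach 11 before 0 | start at k). Boundary: u_0 = 0, u_11 = 1. Recurrence: u_k = 7/12·u_{k+1} + 5/12·u_{k-1} for 1 ≤ k ≤ 10. Try u_k = A + B·r^k with r = q/p = (5/12)/(7/12) = 5/7. Substitution satisfies the recurrence; boundary conditions give:
  u_k = (1 − r^k) / (1 − r^N) = (1 − (5/7)^2) / (1 − (5/7)^11) = 484243284/964249309.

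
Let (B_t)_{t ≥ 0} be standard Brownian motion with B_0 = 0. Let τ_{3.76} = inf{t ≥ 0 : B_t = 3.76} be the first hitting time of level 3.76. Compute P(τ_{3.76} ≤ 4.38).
P(τ_{3.76} ≤ 4.38) = 2(1 − Φ(3.76/√4.38)) = 2(1 − Φ(1.7966)) ≈ 0.0724

By the reflection principle for standard BM, P(τ_b ≤ t) = 2 · P(B_t ≥ b). Since B_t ~ N(0, t), P(B_t ≥ 3.76) = 1 − Φ(3.76/√t) = 1 − Φ(3.76/√4.38) = 1 − Φ(1.7966) ≈ 0.03620. Doubling: P(τ_{3.76} ≤ 4.38) ≈ 2 · 0.03620 = 0.07240 ≈ 0.0724.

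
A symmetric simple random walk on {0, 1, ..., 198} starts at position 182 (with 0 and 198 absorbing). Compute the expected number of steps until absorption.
E[τ | X_0 = 182] = 2912

Let v_k = E[τ | X_0 = k]. Boundary: v_0 = v_198 = 0. Recurrence: v_k = 1 + (v_{k-1} + v_{k+1})/2 for 1 ≤ k ≤ 197. The particular solution to v_k − (v_{k-1} + v_{k+1})/2 = 1 is v_k = −k^2. Adding homogeneous solution A + B k and matching boundaries gives v_k = k (198 − k). Substituting k = 182: v_182 = 182 · 16 = 2912.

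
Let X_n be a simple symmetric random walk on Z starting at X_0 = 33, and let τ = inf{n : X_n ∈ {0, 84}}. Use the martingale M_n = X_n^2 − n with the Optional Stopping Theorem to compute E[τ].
E[τ] = 1683

M_n = X_n^2 − n is a martingale (since E[X_{n+1}^2 | F_n] = X_n^2 + 1). By OST (τ has finite mean in a bounded region), E[M_τ] = E[M_0] = X_0^2 − 0 = 33^2 = 1089. Also E[M_τ] = E[X_τ^2] − E[τ]. The walk exits at 0 or 84, with P(hit 84 first) = 33/84, so E[X_τ^2] = 84^2 · 33/84 + 0 = 2772. Thus E[τ] = E[X_τ^2] − E[M_τ] = 2772 − 1089 = 1683 = 33(84 − 33) = 1683.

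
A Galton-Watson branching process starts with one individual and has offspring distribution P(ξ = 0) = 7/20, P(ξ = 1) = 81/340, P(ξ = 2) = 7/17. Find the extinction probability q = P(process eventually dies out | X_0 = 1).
q = 17/20

The pgf is f(s) = 7/20 + 81/340·s + 7/17·s². The extinction probability q is the smallest fixed point of f in [0, 1]. Setting s = f(s):
  7/17·s² + (81/340 − 1)·s + 7/20 = 0
  7/17·s² − (7/20 + 7/17)·s + 7/20 = 0
which factors as (s − 1)·(7/17·s − 7/20) = 0, giving roots s = 1 and s = (7/20)/(7/17) = 17/20.
Mean offspring μ = 81/340 + 2·7/17 = 361/340 > 1 (supercritical), so q < 1. The extinction probability is the smaller root: q = (7/20)/(7/17) = 17/20.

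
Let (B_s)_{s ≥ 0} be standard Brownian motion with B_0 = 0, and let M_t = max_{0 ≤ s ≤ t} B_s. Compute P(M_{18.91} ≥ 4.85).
P(M_{18.91} ≥ 4.85) = 2·P(B_{18.91} ≥ 4.85) = 2(1 − Φ(4.85/√18.91)) ≈ 0.2647

By the reflection principle for Brownian motion, P(M_t ≥ a) = 2 · P(B_t ≥ a) for a ≥ 0. Since B_t ~ N(0, t), P(B_t ≥ 4.85) = 1 − Φ(4.85/√t) = 1 − Φ(4.85/√18.91) = 1 − Φ(1.1153). So
  P(M_{18.91} ≥ 4.85) = 2(1 − Φ(1.1153)) ≈ 0.2647.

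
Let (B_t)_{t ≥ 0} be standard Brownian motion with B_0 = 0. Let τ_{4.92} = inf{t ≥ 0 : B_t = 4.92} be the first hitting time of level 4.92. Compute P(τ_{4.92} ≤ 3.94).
P(τ_{4.92} ≤ 3.94) = 2(1 − Φ(4.92/√3.94)) = 2(1 − Φ(2.4787)) ≈ 0.0132

By the reflection principle for standard BM, P(τ_b ≤ t) = 2 · P(B_t ≥ b). Since B_t ~ N(0, t), P(B_t ≥ 4.92) = 1 − Φ(4.92/√t) = 1 − Φ(4.92/√3.94) = 1 − Φ(2.4787) ≈ 0.00659. Doubling: P(τ_{4.92} ≤ 3.94) ≈ 2 · 0.00659 = 0.01318 ≈ 0.0132.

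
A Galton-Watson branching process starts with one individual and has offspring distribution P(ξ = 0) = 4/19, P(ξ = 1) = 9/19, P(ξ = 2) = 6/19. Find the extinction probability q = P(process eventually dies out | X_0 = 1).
q = 2/3

The pgf is f(s) = 4/19 + 9/19·s + 6/19·s². The extinction probability q is the smallest fixed point of f in [0, 1]. Setting s = f(s):
  6/19·s² + (9/19 − 1)·s + 4/19 = 0
  6/19·s² − (4/19 + 6/19)·s + 4/19 = 0
which factors as (s − 1)·(6/19·s − 4/19) = 0, giving roots s = 1 and s = (4/19)/(6/19) = 2/3.
Mean offspring μ = 9/19 + 2·6/19 = 21/19 > 1 (supercritical), so q < 1. The extinction probability is the smaller root: q = (4/19)/(6/19) = 2/3.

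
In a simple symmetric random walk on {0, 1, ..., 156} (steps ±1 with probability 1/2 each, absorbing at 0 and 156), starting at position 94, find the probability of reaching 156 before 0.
P(hit 156 before 0) = 94/156 = 47/78

Let u_k = P(hit 156 before 0 | start at k). Then u_0 = 0, u_156 = 1, and u_k = u_{k-1}/2 + u_{k+1}/2 for 1 ≤ k ≤ 155. This harmonic recurrence is solved by u_k = k/156, giving u_94 = 94/156 = 47/78.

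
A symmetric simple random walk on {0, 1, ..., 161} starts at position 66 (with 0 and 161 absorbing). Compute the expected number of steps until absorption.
E[τ | X_0 = 66] = 6270

Let v_k = E[τ | X_0 = k]. Boundary: v_0 = v_161 = 0. Recurrence: v_k = 1 + (v_{k-1} + v_{k+1})/2 for 1 ≤ k ≤ 160. The particular solution to v_k − (v_{k-1} + v_{k+1})/2 = 1 is v_k = −k^2. Adding homogeneous solution A + B k and matching boundaries gives v_k = k (161 − k). Substituting k = 66: v_66 = 66 · 95 = 6270.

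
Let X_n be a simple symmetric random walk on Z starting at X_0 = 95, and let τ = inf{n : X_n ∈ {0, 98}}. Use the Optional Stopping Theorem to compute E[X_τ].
E[X_τ] = 95

X_n is a martingale and τ is a bounded-mean stopping time (indeed τ is finite a.s. with bounded expectation since the walk is in a bounded region). By the OST, E[X_τ] = E[X_0] = 95. Equivalently: E[X_τ] = 98 · P(hit 98 first) + 0 · P(hit 0 first) = 98 · (95/98) = 95.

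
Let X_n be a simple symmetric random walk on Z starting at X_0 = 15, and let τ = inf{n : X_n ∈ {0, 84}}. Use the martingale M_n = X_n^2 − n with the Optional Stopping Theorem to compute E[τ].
E[τ] = 1035

M_n = X_n^2 − n is a martingale (since E[X_{n+1}^2 | F_n] = X_n^2 + 1). By OST (τ has finite mean in a bounded region), E[M_τ] = E[M_0] = X_0^2 − 0 = 15^2 = 225. Also E[M_τ] = E[X_τ^2] − E[τ]. The walk exits at 0 or 84, with P(hit 84 first) = 15/84, so E[X_τ^2] = 84^2 · 15/84 + 0 = 1260. Thus E[τ] = E[X_τ^2] − E[M_τ] = 1260 − 225 = 1035 = 15(84 − 15) = 1035.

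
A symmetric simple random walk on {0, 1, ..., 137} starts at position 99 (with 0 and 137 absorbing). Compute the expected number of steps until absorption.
E[τ | X_0 = 99] = 3762

Let v_k = E[τ | X_0 = k]. Boundary: v_0 = v_137 = 0. Recurrence: v_k = 1 + (v_{k-1} + v_{k+1})/2 for 1 ≤ k ≤ 136. The particular solution to v_k − (v_{k-1} + v_{k+1})/2 = 1 is v_k = −k^2. Adding homogeneous solution A + B k and matching boundaries gives v_k = k (137 − k). Substituting k = 99: v_99 = 99 · 38 = 3762.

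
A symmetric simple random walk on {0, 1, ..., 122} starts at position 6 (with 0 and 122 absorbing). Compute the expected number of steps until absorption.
E[τ | X_0 = 6] = 696

Let v_k = E[τ | X_0 = k]. Boundary: v_0 = v_122 = 0. Recurrence: v_k = 1 + (v_{k-1} + v_{k+1})/2 for 1 ≤ k ≤ 121. The particular solution to v_k − (v_{k-1} + v_{k+1})/2 = 1 is v_k = −k^2. Adding homogeneous solution A + B k and matching boundaries gives v_k = k (122 − k). Substituting k = 6: v_6 = 6 · 116 = 696.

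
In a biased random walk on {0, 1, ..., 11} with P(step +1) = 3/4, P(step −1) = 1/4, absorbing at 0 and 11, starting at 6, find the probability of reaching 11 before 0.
P(hit 11 before 0) = (1 − (1/3)^6) / (1 − (1/3)^11) = 88452/88573

Let u_k denote P(reach 11 before 0 | start at k). Boundary: u_0 = 0, u_11 = 1. Recurrence: u_k = 3/4·u_{k+1} + 1/4·u_{k-1} for 1 ≤ k ≤ 10. Try u_k = A + B·r^k with r = q/p = (1/4)/(3/4) = 1/3. Substitution satisfies the recurrence; boundary conditions give:
  u_k = (1 − r^k) / (1 − r^N) = (1 − (1/3)^6) / (1 − (1/3)^11) = 88452/88573.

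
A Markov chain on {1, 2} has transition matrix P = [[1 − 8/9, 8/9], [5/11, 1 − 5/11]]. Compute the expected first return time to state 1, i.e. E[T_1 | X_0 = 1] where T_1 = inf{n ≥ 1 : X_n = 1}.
E[T_1 | X_0 = 1] = 1/π_1 = 133/45

For an irreducible recurrent Markov chain with stationary distribution π, E[T_i | X_0 = i] = 1/π_i (Kac's formula). Here π_1 = (5/11)/(8/9 + 5/11) = (5/11)/(133/99) = 45/133, so E[T_1 | X_0 = 1] = 1/π_1 = (8/9 + 5/11)/(5/11) = (133/99)/(5/11) = 133/45.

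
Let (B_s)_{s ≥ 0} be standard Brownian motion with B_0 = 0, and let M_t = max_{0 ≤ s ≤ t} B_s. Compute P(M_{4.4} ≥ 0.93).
P(M_{4.4} ≥ 0.93) = 2·P(B_{4.4} ≥ 0.93) = 2(1 − Φ(0.93/√4.4)) ≈ 0.6575

By the reflection principle for Brownian motion, P(M_t ≥ a) = 2 · P(B_t ≥ a) for a ≥ 0. Since B_t ~ N(0, t), P(B_t ≥ 0.93) = 1 − Φ(0.93/√t) = 1 − Φ(0.93/√4.4) = 1 − Φ(0.4434). So
  P(M_{4.4} ≥ 0.93) = 2(1 − Φ(0.4434)) ≈ 0.6575.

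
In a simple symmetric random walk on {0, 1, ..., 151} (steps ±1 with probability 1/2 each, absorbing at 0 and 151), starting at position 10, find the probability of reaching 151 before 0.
P(hit 151 before 0) = 10/151

Let u_k = P(hit 151 before 0 | start at k). Then u_0 = 0, u_151 = 1, and u_k = u_{k-1}/2 + u_{k+1}/2 for 1 ≤ k ≤ 150. This harmonic recurrence is solved by u_k = k/151, giving u_10 = 10/151.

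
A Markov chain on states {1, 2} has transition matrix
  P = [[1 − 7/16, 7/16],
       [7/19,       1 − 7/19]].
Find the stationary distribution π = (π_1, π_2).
π_1 = 16/35, π_2 = 19/35

Solve πP = π with π_1 + π_2 = 1. From πP = π: π_1 · (1 − 7/16) + π_2 · 7/19 = π_1 ⇒ π_2 · 7/19 = π_1 · 7/16 ⇒ π_2/π_1 = (7/16)/(7/19) = 19/16. Together with π_1 + π_2 = 1:
  π_1 = (7/19)/(7/16 + 7/19) = (7/19)/(245/304) = 16/35,
  π_2 = (7/16)/(7/16 + 7/19) = (7/16)/(245/304) = 19/35.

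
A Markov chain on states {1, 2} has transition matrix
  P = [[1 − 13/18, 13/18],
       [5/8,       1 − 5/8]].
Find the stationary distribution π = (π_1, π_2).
π_1 = 45/97, π_2 = 52/97

Solve πP = π with π_1 + π_2 = 1. From πP = π: π_1 · (1 − 13/18) + π_2 · 5/8 = π_1 ⇒ π_2 · 5/8 = π_1 · 13/18 ⇒ π_2/π_1 = (13/18)/(5/8) = 52/45. Together with π_1 + π_2 = 1:
  π_1 = (5/8)/(13/18 + 5/8) = (5/8)/(97/72) = 45/97,
  π_2 = (13/18)/(13/18 + 5/8) = (13/18)/(97/72) = 52/97.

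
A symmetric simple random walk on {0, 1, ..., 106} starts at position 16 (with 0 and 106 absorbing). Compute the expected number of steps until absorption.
E[τ | X_0 = 16] = 1440

Let v_k = E[τ | X_0 = k]. Boundary: v_0 = v_106 = 0. Recurrence: v_k = 1 + (v_{k-1} + v_{k+1})/2 for 1 ≤ k ≤ 105. The particular solution to v_k − (v_{k-1} + v_{k+1})/2 = 1 is v_k = −k^2. Adding homogeneous solution A + B k and matching boundaries gives v_k = k (106 − k). Substituting k = 16: v_16 = 16 · 90 = 1440.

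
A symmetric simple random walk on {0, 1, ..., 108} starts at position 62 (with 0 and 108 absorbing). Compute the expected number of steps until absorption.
E[τ | X_0 = 62] = 2852

Let v_k = E[τ | X_0 = k]. Boundary: v_0 = v_108 = 0. Recurrence: v_k = 1 + (v_{k-1} + v_{k+1})/2 for 1 ≤ k ≤ 107. The particular solution to v_k − (v_{k-1} + v_{k+1})/2 = 1 is v_k = −k^2. Adding homogeneous solution A + B k and matching boundaries gives v_k = k (108 − k). Substituting k = 62: v_62 = 62 · 46 = 2852.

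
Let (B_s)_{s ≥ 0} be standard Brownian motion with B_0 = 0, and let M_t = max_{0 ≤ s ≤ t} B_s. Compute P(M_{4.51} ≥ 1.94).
P(M_{4.51} ≥ 1.94) = 2·P(B_{4.51} ≥ 1.94) = 2(1 − Φ(1.94/√4.51)) ≈ 0.3610

By the reflection principle for Brownian motion, P(M_t ≥ a) = 2 · P(B_t ≥ a) for a ≥ 0. Since B_t ~ N(0, t), P(B_t ≥ 1.94) = 1 − Φ(1.94/√t) = 1 − Φ(1.94/√4.51) = 1 − Φ(0.9135). So
  P(M_{4.51} ≥ 1.94) = 2(1 − Φ(0.9135)) ≈ 0.3610.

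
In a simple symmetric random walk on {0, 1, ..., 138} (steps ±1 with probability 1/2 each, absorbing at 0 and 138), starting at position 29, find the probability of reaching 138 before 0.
P(hit 138 before 0) = 29/138

Let u_k = P(hit 138 before 0 | start at k). Then u_0 = 0, u_138 = 1, and u_k = u_{k-1}/2 + u_{k+1}/2 for 1 ≤ k ≤ 137. This harmonic recurrence is solved by u_k = k/138, giving u_29 = 29/138.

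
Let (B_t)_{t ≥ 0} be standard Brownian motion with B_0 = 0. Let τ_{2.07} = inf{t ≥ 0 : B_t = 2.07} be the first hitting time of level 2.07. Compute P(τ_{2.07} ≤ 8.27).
P(τ_{2.07} ≤ 8.27) = 2(1 − Φ(2.07/√8.27)) = 2(1 − Φ(0.7198)) ≈ 0.4716

By the reflection principle for standard BM, P(τ_b ≤ t) = 2 · P(B_t ≥ b). Since B_t ~ N(0, t), P(B_t ≥ 2.07) = 1 − Φ(2.07/√t) = 1 − Φ(2.07/√8.27) = 1 − Φ(0.7198) ≈ 0.23582. Doubling: P(τ_{2.07} ≤ 8.27) ≈ 2 · 0.23582 = 0.47164 ≈ 0.4716.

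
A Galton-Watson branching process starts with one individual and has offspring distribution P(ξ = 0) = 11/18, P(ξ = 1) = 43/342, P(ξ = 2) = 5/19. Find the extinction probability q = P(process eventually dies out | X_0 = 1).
q = 1

Mean offspring μ = 0·11/18 + 1·43/342 + 2·5/19 = 223/342 ≤ 1. For μ ≤ 1 with offspring not concentrated at 1, the Galton-Watson process goes extinct almost surely, so q = 1.
(Algebraic check: The pgf is f(s) = 11/18 + 43/342·s + 5/19·s². The extinction probability q is the smallest fixed point of f in [0, 1]. Setting s = f(s):
  5/19·s² + (43/342 − 1)·s + 11/18 = 0
  5/19·s² − (11/18 + 5/19)·s + 11/18 = 0
which factors as (s − 1)·(5/19·s − 11/18) = 0, giving roots s = 1 and s = (11/18)/(5/19) = 209/90. Since 209/90 ≥ 1, the smallest root in [0, 1] is s = 1.)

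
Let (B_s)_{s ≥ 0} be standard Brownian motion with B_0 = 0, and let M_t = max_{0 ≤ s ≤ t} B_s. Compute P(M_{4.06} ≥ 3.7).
P(M_{4.06} ≥ 3.7) = 2·P(B_{4.06} ≥ 3.7) = 2(1 − Φ(3.7/√4.06)) ≈ 0.0663

By the reflection principle for Brownian motion, P(M_t ≥ a) = 2 · P(B_t ≥ a) for a ≥ 0. Since B_t ~ N(0, t), P(B_t ≥ 3.7) = 1 − Φ(3.7/√t) = 1 − Φ(3.7/√4.06) = 1 − Φ(1.8363). So
  P(M_{4.06} ≥ 3.7) = 2(1 − Φ(1.8363)) ≈ 0.0663.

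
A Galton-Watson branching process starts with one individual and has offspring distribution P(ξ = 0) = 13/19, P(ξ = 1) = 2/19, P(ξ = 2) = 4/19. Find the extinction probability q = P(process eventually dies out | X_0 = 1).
q = 1

Mean offspring μ = 0·13/19 + 1·2/19 + 2·4/19 = 10/19 ≤ 1. For μ ≤ 1 with offspring not concentrated at 1, the Galton-Watson process goes extinct almost surely, so q = 1.
(Algebraic check: The pgf is f(s) = 13/19 + 2/19·s + 4/19·s². The extinction probability q is the smallest fixed point of f in [0, 1]. Setting s = f(s):
  4/19·s² + (2/19 − 1)·s + 13/19 = 0
  4/19·s² − (13/19 + 4/19)·s + 13/19 = 0
which factors as (s − 1)·(4/19·s − 13/19) = 0, giving roots s = 1 and s = (13/19)/(4/19) = 13/4. Since 13/4 ≥ 1, the smallest root in [0, 1] is s = 1.)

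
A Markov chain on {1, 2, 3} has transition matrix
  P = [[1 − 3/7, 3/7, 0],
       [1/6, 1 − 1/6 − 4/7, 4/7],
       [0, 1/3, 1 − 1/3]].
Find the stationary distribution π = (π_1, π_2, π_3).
π = (49/391, 126/391, 216/391)

This is a birth-death chain on three states, which satisfies detailed balance: π_1 · P_{12} = π_2 · P_{21} and π_2 · P_{23} = π_3 · P_{32}.
From π_1 · 3/7 = π_2 · 1/6: π_2/π_1 = (3/7)/(1/6) = 18/7.
From π_2 · 4/7 = π_3 · 1/3: π_3/π_2 = (4/7)/(1/3) = 12/7.
Take π_1 proportional to 1; then unnormalized π = (1, 18/7, 216/49). Normalize by dividing by the sum 391/49:
  π = (49/391, 126/391, 216/391).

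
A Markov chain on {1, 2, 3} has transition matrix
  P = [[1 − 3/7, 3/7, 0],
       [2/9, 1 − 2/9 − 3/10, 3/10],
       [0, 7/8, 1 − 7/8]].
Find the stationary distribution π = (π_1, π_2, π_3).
π = (490/1759, 945/1759, 324/1759)

This is a birth-death chain on three states, which satisfies detailed balance: π_1 · P_{12} = π_2 · P_{21} and π_2 · P_{23} = π_3 · P_{32}.
From π_1 · 3/7 = π_2 · 2/9: π_2/π_1 = (3/7)/(2/9) = 27/14.
From π_2 · 3/10 = π_3 · 7/8: π_3/π_2 = (3/10)/(7/8) = 12/35.
Take π_1 proportional to 1; then unnormalized π = (1, 27/14, 162/245). Normalize by dividing by the sum 1759/490:
  π = (490/1759, 945/1759, 324/1759).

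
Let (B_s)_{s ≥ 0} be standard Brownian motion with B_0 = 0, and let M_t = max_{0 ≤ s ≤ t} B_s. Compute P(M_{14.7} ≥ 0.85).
P(M_{14.7} ≥ 0.85) = 2·P(B_{14.7} ≥ 0.85) = 2(1 − Φ(0.85/√14.7)) ≈ 0.8245

By the reflection principle for Brownian motion, P(M_t ≥ a) = 2 · P(B_t ≥ a) for a ≥ 0. Since B_t ~ N(0, t), P(B_t ≥ 0.85) = 1 − Φ(0.85/√t) = 1 − Φ(0.85/√14.7) = 1 − Φ(0.2217). So
  P(M_{14.7} ≥ 0.85) = 2(1 − Φ(0.2217)) ≈ 0.8245.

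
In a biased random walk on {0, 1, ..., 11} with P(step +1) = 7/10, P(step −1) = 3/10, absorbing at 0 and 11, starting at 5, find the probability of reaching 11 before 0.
P(hit 11 before 0) = (1 − (3/7)^5) / (1 − (3/7)^11) = 487184509/494287399

Let u_k denote P(reach 11 before 0 | start at k). Boundary: u_0 = 0, u_11 = 1. Recurrence: u_k = 7/10·u_{k+1} + 3/10·u_{k-1} for 1 ≤ k ≤ 10. Try u_k = A + B·r^k with r = q/p = (3/10)/(7/10) = 3/7. Substitution satisfies the recurrence; boundary conditions give:
  u_k = (1 − r^k) / (1 − r^N) = (1 − (3/7)^5) / (1 − (3/7)^11) = 487184509/494287399.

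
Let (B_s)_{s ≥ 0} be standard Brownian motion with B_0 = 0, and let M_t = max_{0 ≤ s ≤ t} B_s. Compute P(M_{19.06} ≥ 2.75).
P(M_{19.06} ≥ 2.75) = 2·P(B_{19.06} ≥ 2.75) = 2(1 − Φ(2.75/√19.06)) ≈ 0.5288

By the reflection principle for Brownian motion, P(M_t ≥ a) = 2 · P(B_t ≥ a) for a ≥ 0. Since B_t ~ N(0, t), P(B_t ≥ 2.75) = 1 − Φ(2.75/√t) = 1 − Φ(2.75/√19.06) = 1 − Φ(0.6299). So
  P(M_{19.06} ≥ 2.75) = 2(1 − Φ(0.6299)) ≈ 0.5288.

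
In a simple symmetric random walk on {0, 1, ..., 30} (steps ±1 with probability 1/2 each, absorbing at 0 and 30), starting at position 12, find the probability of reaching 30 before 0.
P(hit 30 before 0) = 12/30 = 2/5

Let u_k = P(hit 30 before 0 | start at k). Then u_0 = 0, u_30 = 1, and u_k = u_{k-1}/2 + u_{k+1}/2 for 1 ≤ k ≤ 29. This harmonic recurrence is solved by u_k = k/30, giving u_12 = 12/30 = 2/5.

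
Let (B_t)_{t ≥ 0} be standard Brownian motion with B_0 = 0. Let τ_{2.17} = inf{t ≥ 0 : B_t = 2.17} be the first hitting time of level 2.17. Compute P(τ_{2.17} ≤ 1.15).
P(τ_{2.17} ≤ 1.15) = 2(1 − Φ(2.17/√1.15)) = 2(1 − Φ(2.0235)) ≈ 0.0430

By the reflection principle for standard BM, P(τ_b ≤ t) = 2 · P(B_t ≥ b). Since B_t ~ N(0, t), P(B_t ≥ 2.17) = 1 − Φ(2.17/√t) = 1 − Φ(2.17/√1.15) = 1 − Φ(2.0235) ≈ 0.02151. Doubling: P(τ_{2.17} ≤ 1.15) ≈ 2 · 0.02151 = 0.04302 ≈ 0.0430.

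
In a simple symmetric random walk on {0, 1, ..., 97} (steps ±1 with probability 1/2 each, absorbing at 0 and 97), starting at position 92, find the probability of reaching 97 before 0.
P(hit 97 before 0) = 92/97

Let u_k = P(hit 97 before 0 | start at k). Then u_0 = 0, u_97 = 1, and u_k = u_{k-1}/2 + u_{k+1}/2 for 1 ≤ k ≤ 96. This harmonic recurrence is solved by u_k = k/97, giving u_92 = 92/97.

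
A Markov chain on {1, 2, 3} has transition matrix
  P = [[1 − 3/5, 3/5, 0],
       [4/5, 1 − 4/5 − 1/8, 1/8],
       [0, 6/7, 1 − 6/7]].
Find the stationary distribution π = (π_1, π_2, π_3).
π = (64/119, 48/119, 1/17)

This is a birth-death chain on three states, which satisfies detailed balance: π_1 · P_{12} = π_2 · P_{21} and π_2 · P_{23} = π_3 · P_{32}.
From π_1 · 3/5 = π_2 · 4/5: π_2/π_1 = (3/5)/(4/5) = 3/4.
From π_2 · 1/8 = π_3 · 6/7: π_3/π_2 = (1/8)/(6/7) = 7/48.
Take π_1 proportional to 1; then unnormalized π = (1, 3/4, 7/64). Normalize by dividing by the sum 119/64:
  π = (64/119, 48/119, 1/17).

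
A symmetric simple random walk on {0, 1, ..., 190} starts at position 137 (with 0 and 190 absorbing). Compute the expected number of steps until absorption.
E[τ | X_0 = 137] = 7261

Let v_k = E[τ | X_0 = k]. Boundary: v_0 = v_190 = 0. Recurrence: v_k = 1 + (v_{k-1} + v_{k+1})/2 for 1 ≤ k ≤ 189. The particular solution to v_k − (v_{k-1} + v_{k+1})/2 = 1 is v_k = −k^2. Adding homogeneous solution A + B k and matching boundaries gives v_k = k (190 − k). Substituting k = 137: v_137 = 137 · 53 = 7261.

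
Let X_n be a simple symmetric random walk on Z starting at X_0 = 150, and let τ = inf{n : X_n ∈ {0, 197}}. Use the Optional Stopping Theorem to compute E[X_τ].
E[X_τ] = 150

X_n is a martingale and τ is a bounded-mean stopping time (indeed τ is finite a.s. with bounded expectation since the walk is in a bounded region). By the OST, E[X_τ] = E[X_0] = 150. Equivalently: E[X_τ] = 197 · P(hit 197 first) + 0 · P(hit 0 first) = 197 · (150/197) = 150.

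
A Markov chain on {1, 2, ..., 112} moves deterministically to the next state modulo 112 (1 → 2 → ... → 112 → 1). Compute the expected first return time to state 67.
E[T_67 | X_0 = 67] = 112

The chain cycles deterministically, so starting at state 67 it returns in exactly 112 steps. Equivalently, the stationary distribution is uniform π_j = 1/112 for every state j, so by Kac's formula E[T_67] = 1/π_67 = 112.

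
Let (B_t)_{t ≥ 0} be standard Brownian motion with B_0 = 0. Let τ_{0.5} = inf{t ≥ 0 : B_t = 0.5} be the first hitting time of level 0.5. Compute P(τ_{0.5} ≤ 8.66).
P(τ_{0.5} ≤ 8.66) = 2(1 − Φ(0.5/√8.66)) = 2(1 − Φ(0.1699)) ≈ 0.8651

By the reflection principle for standard BM, P(τ_b ≤ t) = 2 · P(B_t ≥ b). Since B_t ~ N(0, t), P(B_t ≥ 0.5) = 1 − Φ(0.5/√t) = 1 − Φ(0.5/√8.66) = 1 − Φ(0.1699) ≈ 0.43254. Doubling: P(τ_{0.5} ≤ 8.66) ≈ 2 · 0.43254 = 0.86508 ≈ 0.8651.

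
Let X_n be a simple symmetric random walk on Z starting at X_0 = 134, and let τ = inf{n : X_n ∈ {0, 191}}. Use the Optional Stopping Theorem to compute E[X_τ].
E[X_τ] = 134

X_n is a martingale and τ is a bounded-mean stopping time (indeed τ is finite a.s. with bounded expectation since the walk is in a bounded region). By the OST, E[X_τ] = E[X_0] = 134. Equivalently: E[X_τ] = 191 · P(hit 191 first) + 0 · P(hit 0 first) = 191 · (134/191) = 134.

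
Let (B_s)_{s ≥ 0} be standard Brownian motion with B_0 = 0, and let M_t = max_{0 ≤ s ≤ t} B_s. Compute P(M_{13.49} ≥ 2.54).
P(M_{13.49} ≥ 2.54) = 2·P(B_{13.49} ≥ 2.54) = 2(1 − Φ(2.54/√13.49)) ≈ 0.4892

By the reflection principle for Brownian motion, P(M_t ≥ a) = 2 · P(B_t ≥ a) for a ≥ 0. Since B_t ~ N(0, t), P(B_t ≥ 2.54) = 1 − Φ(2.54/√t) = 1 − Φ(2.54/√13.49) = 1 − Φ(0.6916). So
  P(M_{13.49} ≥ 2.54) = 2(1 − Φ(0.6916)) ≈ 0.4892.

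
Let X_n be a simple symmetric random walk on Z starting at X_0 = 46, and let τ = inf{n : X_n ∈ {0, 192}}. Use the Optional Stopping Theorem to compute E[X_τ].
E[X_τ] = 46

X_n is a martingale and τ is a bounded-mean stopping time (indeed τ is finite a.s. with bounded expectation since the walk is in a bounded region). By the OST, E[X_τ] = E[X_0] = 46. Equivalently: E[X_τ] = 192 · P(hit 192 first) + 0 · P(hit 0 first) = 192 · (46/192) = 46.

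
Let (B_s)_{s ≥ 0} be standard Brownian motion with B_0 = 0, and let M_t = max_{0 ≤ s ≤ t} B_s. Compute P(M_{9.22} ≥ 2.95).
P(M_{9.22} ≥ 2.95) = 2·P(B_{9.22} ≥ 2.95) = 2(1 − Φ(2.95/√9.22)) ≈ 0.3313

By the reflection principle for Brownian motion, P(M_t ≥ a) = 2 · P(B_t ≥ a) for a ≥ 0. Since B_t ~ N(0, t), P(B_t ≥ 2.95) = 1 − Φ(2.95/√t) = 1 − Φ(2.95/√9.22) = 1 − Φ(0.9715). So
  P(M_{9.22} ≥ 2.95) = 2(1 − Φ(0.9715)) ≈ 0.3313.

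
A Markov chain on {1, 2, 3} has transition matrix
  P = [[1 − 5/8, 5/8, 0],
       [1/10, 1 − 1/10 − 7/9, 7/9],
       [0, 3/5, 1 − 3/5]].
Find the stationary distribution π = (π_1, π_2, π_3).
π = (54/829, 675/1658, 875/1658)

This is a birth-death chain on three states, which satisfies detailed balance: π_1 · P_{12} = π_2 · P_{21} and π_2 · P_{23} = π_3 · P_{32}.
From π_1 · 5/8 = π_2 · 1/10: π_2/π_1 = (5/8)/(1/10) = 25/4.
From π_2 · 7/9 = π_3 · 3/5: π_3/π_2 = (7/9)/(3/5) = 35/27.
Take π_1 proportional to 1; then unnormalized π = (1, 25/4, 875/108). Normalize by dividing by the sum 829/54:
  π = (54/829, 675/1658, 875/1658).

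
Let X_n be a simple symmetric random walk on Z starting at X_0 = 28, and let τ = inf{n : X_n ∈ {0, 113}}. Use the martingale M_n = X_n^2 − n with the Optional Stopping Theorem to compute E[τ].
E[τ] = 2380

M_n = X_n^2 − n is a martingale (since E[X_{n+1}^2 | F_n] = X_n^2 + 1). By OST (τ has finite mean in a bounded region), E[M_τ] = E[M_0] = X_0^2 − 0 = 28^2 = 784. Also E[M_τ] = E[X_τ^2] − E[τ]. The walk exits at 0 or 113, with P(hit 113 first) = 28/113, so E[X_τ^2] = 113^2 · 28/113 + 0 = 3164. Thus E[τ] = E[X_τ^2] − E[M_τ] = 3164 − 784 = 2380 = 28(113 − 28) = 2380.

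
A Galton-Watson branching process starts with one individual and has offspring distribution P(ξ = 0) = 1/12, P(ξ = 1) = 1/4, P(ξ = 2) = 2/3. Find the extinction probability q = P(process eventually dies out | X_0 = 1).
q = 1/8

The pgf is f(s) = 1/12 + 1/4·s + 2/3·s². The extinction probability q is the smallest fixed point of f in [0, 1]. Setting s = f(s):
  2/3·s² + (1/4 − 1)·s + 1/12 = 0
  2/3·s² − (1/12 + 2/3)·s + 1/12 = 0
which factors as (s − 1)·(2/3·s − 1/12) = 0, giving roots s = 1 and s = (1/12)/(2/3) = 1/8.
Mean offspring μ = 1/4 + 2·2/3 = 19/12 > 1 (supercritical), so q < 1. The extinction probability is the smaller root: q = (1/12)/(2/3) = 1/8.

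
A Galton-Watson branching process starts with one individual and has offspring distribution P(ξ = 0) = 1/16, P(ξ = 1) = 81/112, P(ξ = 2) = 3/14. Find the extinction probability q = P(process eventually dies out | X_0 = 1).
q = 7/24

The pgf is f(s) = 1/16 + 81/112·s + 3/14·s². The extinction probability q is the smallest fixed point of f in [0, 1]. Setting s = f(s):
  3/14·s² + (81/112 − 1)·s + 1/16 = 0
  3/14·s² − (1/16 + 3/14)·s + 1/16 = 0
which factors as (s − 1)·(3/14·s − 1/16) = 0, giving roots s = 1 and s = (1/16)/(3/14) = 7/24.
Mean offspring μ = 81/112 + 2·3/14 = 129/112 > 1 (supercritical), so q < 1. The extinction probability is the smaller root: q = (1/16)/(3/14) = 7/24.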